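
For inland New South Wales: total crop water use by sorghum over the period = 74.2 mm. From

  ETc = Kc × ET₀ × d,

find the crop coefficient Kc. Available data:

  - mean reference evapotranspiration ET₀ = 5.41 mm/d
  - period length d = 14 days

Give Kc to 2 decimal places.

0.98

ETc = Kc × ET₀ × d  ⇒  Kc = ETc / (ET₀ × d)
Kc = 74.2 / (5.41 × 14) = 74.2 / 75.74 = 0.9797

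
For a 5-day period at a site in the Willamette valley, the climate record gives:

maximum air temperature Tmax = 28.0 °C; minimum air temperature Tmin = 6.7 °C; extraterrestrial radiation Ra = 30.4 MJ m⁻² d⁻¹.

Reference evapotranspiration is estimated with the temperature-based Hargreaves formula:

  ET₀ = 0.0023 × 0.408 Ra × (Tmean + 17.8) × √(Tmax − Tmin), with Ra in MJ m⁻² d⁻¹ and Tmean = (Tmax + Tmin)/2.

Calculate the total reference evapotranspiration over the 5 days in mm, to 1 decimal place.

Tmean = (28.0 + 6.7)/2 = 17.35 °C
0.408 Ra = 0.408 × 30.4 = 12.4032 mm/d equivalent
ET₀ = 0.0023 × 12.4032 × (17.35 + 17.8) × √21.3 = 0.0023 × 12.4032 × 35.15 × 4.6152 = 4.6278 mm/d
Over 5 days: 4.6278 × 5 = 23.139 mm

23.1 mm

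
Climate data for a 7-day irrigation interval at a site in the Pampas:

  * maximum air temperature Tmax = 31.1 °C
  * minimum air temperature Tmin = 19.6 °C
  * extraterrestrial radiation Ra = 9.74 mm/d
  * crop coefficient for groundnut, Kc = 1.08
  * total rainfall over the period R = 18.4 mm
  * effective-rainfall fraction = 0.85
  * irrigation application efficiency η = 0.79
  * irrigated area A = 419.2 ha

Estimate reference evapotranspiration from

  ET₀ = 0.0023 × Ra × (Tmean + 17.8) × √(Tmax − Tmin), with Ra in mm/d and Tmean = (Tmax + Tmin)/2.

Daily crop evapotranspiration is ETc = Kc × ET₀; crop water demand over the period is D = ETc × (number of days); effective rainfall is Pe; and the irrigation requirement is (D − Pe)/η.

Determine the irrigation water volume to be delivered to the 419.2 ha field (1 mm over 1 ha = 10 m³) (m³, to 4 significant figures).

Tmean = (31.1 + 19.6)/2 = 25.35 °C
ET₀ = 0.0023 × 9.74 × (25.35 + 17.8) × √11.5 = 0.0023 × 9.74 × 43.15 × 3.3912 = 3.2781 mm/d
ETc = Kc × ET₀ = 1.08 × 3.2781 = 3.5403 mm/d
Crop demand D = ETc × 7 d = 3.5403 × 7 = 24.782 mm
Pe = 0.85 × 18.4 = 15.640 mm
D − Pe = 24.782 − 15.640 = 9.142 mm
Gross irrigation = 9.142 / 0.79 = 11.572 mm
Volume = 11.572 mm × 419.2 ha × 10 = 48509.8 m³

48510 m³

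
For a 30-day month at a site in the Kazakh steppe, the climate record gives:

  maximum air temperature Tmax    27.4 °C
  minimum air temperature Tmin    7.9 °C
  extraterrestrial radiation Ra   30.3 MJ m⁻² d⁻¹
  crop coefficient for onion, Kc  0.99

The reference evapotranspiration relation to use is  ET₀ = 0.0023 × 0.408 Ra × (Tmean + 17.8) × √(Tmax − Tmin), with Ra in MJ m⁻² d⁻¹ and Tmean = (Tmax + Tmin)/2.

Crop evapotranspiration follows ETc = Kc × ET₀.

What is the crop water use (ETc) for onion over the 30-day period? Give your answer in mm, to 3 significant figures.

132 mm

Tmean = (27.4 + 7.9)/2 = 17.65 °C
0.408 Ra = 0.408 × 30.3 = 12.3624 mm/d equivalent
ET₀ = 0.0023 × 12.3624 × (17.65 + 17.8) × √19.5 = 0.0023 × 12.3624 × 35.45 × 4.4159 = 4.4511 mm/d
ETc = Kc × ET₀ = 0.99 × 4.4511 = 4.4066 mm/d
Over 30 days: 4.4066 × 30 = 132.198 mm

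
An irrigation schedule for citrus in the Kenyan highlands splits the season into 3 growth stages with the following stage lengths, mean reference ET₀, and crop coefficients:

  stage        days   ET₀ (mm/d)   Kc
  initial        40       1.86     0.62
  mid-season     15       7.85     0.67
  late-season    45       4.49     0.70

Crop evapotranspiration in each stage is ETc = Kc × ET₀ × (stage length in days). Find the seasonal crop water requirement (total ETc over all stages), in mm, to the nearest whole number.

initial: 0.62 × 1.86 × 40 = 46.13 mm
mid-season: 0.67 × 7.85 × 15 = 78.89 mm
late-season: 0.70 × 4.49 × 45 = 141.44 mm
Seasonal total = 266.46 mm

266 mm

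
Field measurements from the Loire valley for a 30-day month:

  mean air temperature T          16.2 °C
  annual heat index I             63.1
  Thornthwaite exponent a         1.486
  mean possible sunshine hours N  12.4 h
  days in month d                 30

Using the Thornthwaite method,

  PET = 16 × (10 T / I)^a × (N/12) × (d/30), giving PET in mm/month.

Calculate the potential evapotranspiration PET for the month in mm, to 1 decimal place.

67.1 mm

10T/I = 10 × 16.2 / 63.1 = 2.5674
(10T/I)^a = 2.5674^1.486 = 4.0598
Uncorrected PET = 16 × 4.0598 = 64.957 mm
Correction = (N/12)(d/30) = (12.4/12)(30/30) = 1.0333
PET = 64.957 × 1.0333 = 67.120 mm/month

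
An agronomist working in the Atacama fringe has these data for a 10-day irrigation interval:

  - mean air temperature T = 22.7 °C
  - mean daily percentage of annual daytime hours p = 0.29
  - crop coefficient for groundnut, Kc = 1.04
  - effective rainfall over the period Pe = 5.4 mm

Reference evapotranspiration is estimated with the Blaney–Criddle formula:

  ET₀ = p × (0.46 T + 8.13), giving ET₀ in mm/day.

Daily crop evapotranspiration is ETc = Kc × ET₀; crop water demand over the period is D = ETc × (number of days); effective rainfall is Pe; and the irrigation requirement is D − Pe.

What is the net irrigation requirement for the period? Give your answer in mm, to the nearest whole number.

51 mm

ET₀ = 0.29 × (0.46 × 22.7 + 8.13) = 0.29 × 18.572 = 5.3859 mm/d
ETc = Kc × ET₀ = 1.04 × 5.3859 = 5.6013 mm/d
Crop demand D = ETc × 10 d = 5.6013 × 10 = 56.013 mm
D − Pe = 56.013 − 5.4 = 50.613 mm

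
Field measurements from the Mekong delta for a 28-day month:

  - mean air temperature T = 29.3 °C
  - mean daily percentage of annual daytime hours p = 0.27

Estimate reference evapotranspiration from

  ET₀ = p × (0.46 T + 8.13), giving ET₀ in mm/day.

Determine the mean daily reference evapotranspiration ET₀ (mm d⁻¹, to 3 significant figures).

ET₀ = 0.27 × (0.46 × 29.3 + 8.13) = 0.27 × 21.608 = 5.8342 mm/d

5.83 mm d⁻¹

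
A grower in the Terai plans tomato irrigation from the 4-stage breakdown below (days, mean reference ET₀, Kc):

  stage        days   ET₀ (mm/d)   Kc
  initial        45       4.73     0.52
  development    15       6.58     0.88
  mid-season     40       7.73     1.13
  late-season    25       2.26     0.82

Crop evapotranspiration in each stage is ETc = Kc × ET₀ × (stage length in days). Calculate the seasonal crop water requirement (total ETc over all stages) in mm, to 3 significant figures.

593 mm

initial: 0.52 × 4.73 × 45 = 110.68 mm
development: 0.88 × 6.58 × 15 = 86.86 mm
mid-season: 1.13 × 7.73 × 40 = 349.40 mm
late-season: 0.82 × 2.26 × 25 = 46.33 mm
Seasonal total = 593.27 mm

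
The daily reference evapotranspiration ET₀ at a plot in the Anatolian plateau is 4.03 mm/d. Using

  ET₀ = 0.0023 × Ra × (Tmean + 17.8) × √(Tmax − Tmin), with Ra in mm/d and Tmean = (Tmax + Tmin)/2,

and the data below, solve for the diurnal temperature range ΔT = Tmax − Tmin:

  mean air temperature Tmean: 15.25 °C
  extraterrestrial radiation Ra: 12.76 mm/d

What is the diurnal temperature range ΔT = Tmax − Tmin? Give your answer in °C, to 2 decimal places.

√ΔT = ET₀ / [0.0023 × Ra × (Tmean+17.8)] = 4.03 / (0.0023 × 12.76 × 33.05) = 4.1548
ΔT = 4.1548² = 17.262 °C

17.26 °C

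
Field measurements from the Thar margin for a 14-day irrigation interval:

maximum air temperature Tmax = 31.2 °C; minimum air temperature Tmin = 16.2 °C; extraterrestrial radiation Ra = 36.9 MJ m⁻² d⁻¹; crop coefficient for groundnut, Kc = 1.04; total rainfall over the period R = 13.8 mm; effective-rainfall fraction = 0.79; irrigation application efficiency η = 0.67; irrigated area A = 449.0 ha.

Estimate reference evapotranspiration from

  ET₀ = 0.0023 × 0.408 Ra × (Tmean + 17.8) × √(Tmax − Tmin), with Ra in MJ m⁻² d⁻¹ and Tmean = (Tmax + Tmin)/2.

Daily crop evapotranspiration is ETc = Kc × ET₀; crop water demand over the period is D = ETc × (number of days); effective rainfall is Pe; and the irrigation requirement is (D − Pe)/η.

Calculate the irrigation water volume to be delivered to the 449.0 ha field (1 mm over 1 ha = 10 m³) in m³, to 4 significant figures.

470000 m³

Tmean = (31.2 + 16.2)/2 = 23.70 °C
0.408 Ra = 0.408 × 36.9 = 15.0552 mm/d equivalent
ET₀ = 0.0023 × 15.0552 × (23.70 + 17.8) × √15.0 = 0.0023 × 15.0552 × 41.50 × 3.8730 = 5.5656 mm/d
ETc = Kc × ET₀ = 1.04 × 5.5656 = 5.7882 mm/d
Crop demand D = ETc × 14 d = 5.7882 × 14 = 81.035 mm
Pe = 0.79 × 13.8 = 10.902 mm
D − Pe = 81.035 − 10.902 = 70.133 mm
Gross irrigation = 70.133 / 0.67 = 104.676 mm
Volume = 104.676 mm × 449.0 ha × 10 = 469995.2 m³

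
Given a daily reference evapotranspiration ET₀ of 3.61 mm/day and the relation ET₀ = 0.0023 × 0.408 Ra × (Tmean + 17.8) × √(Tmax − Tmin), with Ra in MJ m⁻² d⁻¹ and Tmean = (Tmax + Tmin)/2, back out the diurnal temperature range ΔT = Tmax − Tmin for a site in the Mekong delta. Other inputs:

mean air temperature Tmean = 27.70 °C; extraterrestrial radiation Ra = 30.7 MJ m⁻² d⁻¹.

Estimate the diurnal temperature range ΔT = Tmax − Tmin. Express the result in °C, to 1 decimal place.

7.6 °C

√ΔT = ET₀ / [0.0023 × 0.408 × Ra × (Tmean+17.8)] = 3.61 / (0.0023 × 12.5256 × 45.50) = 2.7540
ΔT = 2.7540² = 7.585 °C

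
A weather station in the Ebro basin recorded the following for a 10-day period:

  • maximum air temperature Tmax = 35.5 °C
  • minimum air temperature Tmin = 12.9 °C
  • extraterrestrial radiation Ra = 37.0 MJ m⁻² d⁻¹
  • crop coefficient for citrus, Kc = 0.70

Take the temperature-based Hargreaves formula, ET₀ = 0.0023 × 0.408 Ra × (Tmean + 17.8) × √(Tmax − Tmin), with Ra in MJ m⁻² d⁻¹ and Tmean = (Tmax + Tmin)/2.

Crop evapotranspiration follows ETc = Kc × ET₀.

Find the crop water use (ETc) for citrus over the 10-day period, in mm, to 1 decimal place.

48.5 mm

Tmean = (35.5 + 12.9)/2 = 24.20 °C
0.408 Ra = 0.408 × 37.0 = 15.0960 mm/d equivalent
ET₀ = 0.0023 × 15.0960 × (24.20 + 17.8) × √22.6 = 0.0023 × 15.0960 × 42.00 × 4.7539 = 6.9325 mm/d
ETc = Kc × ET₀ = 0.70 × 6.9325 = 4.8528 mm/d
Over 10 days: 4.8528 × 10 = 48.528 mm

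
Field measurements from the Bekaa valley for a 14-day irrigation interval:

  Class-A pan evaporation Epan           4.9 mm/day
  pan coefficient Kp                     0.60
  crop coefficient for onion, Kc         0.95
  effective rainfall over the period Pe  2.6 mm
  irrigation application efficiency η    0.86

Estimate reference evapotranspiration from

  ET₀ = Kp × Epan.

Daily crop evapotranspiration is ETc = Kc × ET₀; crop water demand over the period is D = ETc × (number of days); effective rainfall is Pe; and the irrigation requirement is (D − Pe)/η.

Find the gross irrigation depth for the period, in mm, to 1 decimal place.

ET₀ = 0.60 × 4.9 = 2.9400 mm/d
ETc = Kc × ET₀ = 0.95 × 2.9400 = 2.7930 mm/d
Crop demand D = ETc × 14 d = 2.7930 × 14 = 39.102 mm
D − Pe = 39.102 − 2.6 = 36.502 mm
Gross irrigation = 36.502 / 0.86 = 42.444 mm

42.4 mm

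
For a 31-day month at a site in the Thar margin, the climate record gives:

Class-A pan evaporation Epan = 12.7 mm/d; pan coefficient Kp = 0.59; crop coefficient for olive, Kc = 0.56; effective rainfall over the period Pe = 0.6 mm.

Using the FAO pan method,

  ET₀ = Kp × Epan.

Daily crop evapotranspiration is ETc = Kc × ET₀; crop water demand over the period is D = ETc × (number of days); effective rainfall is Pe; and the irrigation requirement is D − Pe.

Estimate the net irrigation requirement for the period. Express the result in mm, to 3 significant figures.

ET₀ = 0.59 × 12.7 = 7.4930 mm/d
ETc = Kc × ET₀ = 0.56 × 7.4930 = 4.1961 mm/d
Crop demand D = ETc × 31 d = 4.1961 × 31 = 130.079 mm
D − Pe = 130.079 − 0.6 = 129.479 mm

129 mm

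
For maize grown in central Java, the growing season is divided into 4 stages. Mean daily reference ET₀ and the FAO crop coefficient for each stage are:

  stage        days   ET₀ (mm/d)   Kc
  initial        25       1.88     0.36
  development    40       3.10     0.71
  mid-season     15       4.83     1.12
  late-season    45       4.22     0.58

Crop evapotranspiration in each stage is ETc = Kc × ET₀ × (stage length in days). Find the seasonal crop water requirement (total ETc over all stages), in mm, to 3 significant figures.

initial: 0.36 × 1.88 × 25 = 16.92 mm
development: 0.71 × 3.10 × 40 = 88.04 mm
mid-season: 1.12 × 4.83 × 15 = 81.14 mm
late-season: 0.58 × 4.22 × 45 = 110.14 mm
Seasonal total = 296.24 mm

296 mm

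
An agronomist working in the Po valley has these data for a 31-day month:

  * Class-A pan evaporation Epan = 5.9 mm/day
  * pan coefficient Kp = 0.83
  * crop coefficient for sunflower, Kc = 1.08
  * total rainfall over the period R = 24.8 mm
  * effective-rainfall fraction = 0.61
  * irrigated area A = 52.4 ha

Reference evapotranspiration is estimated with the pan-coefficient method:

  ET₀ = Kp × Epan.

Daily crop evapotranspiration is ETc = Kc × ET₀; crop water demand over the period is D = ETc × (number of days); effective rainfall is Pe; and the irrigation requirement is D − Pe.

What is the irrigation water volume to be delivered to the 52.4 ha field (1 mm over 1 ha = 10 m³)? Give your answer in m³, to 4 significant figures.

77980 m³

ET₀ = 0.83 × 5.9 = 4.8970 mm/d
ETc = Kc × ET₀ = 1.08 × 4.8970 = 5.2888 mm/d
Crop demand D = ETc × 31 d = 5.2888 × 31 = 163.953 mm
Pe = 0.61 × 24.8 = 15.128 mm
D − Pe = 163.953 − 15.128 = 148.825 mm
Volume = 148.825 mm × 52.4 ha × 10 = 77984.3 m³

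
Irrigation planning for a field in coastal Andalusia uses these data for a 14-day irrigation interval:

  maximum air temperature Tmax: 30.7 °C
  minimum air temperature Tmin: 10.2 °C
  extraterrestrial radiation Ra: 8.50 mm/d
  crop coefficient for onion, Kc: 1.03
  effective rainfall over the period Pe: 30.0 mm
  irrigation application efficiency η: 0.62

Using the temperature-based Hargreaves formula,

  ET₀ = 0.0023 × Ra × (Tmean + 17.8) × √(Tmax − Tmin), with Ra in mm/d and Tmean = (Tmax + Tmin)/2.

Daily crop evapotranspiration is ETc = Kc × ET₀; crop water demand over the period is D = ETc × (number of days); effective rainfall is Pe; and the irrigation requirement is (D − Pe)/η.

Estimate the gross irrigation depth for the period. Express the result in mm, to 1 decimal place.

Tmean = (30.7 + 10.2)/2 = 20.45 °C
ET₀ = 0.0023 × 8.50 × (20.45 + 17.8) × √20.5 = 0.0023 × 8.50 × 38.25 × 4.5277 = 3.3858 mm/d
ETc = Kc × ET₀ = 1.03 × 3.3858 = 3.4874 mm/d
Crop demand D = ETc × 14 d = 3.4874 × 14 = 48.824 mm
D − Pe = 48.824 − 30.0 = 18.824 mm
Gross irrigation = 18.824 / 0.62 = 30.361 mm

30.4 mm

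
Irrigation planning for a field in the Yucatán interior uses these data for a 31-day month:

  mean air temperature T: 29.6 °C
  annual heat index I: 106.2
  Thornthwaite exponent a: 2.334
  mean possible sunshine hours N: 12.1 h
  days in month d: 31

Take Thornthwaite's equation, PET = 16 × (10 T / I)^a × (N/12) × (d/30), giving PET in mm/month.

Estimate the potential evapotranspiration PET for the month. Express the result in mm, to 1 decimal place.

182.4 mm

10T/I = 10 × 29.6 / 106.2 = 2.7872
(10T/I)^a = 2.7872^2.334 = 10.9401
Uncorrected PET = 16 × 10.9401 = 175.042 mm
Correction = (N/12)(d/30) = (12.1/12)(31/30) = 1.0419
PET = 175.042 × 1.0419 = 182.376 mm/month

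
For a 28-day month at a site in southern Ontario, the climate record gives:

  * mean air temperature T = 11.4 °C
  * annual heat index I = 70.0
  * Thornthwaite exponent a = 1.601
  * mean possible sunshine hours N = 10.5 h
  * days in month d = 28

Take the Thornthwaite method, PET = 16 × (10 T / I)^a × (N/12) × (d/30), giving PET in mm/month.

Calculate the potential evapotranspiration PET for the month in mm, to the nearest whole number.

10T/I = 10 × 11.4 / 70.0 = 1.6286
(10T/I)^a = 1.6286^1.601 = 2.1833
Uncorrected PET = 16 × 2.1833 = 34.933 mm
Correction = (N/12)(d/30) = (10.5/12)(28/30) = 0.8167
PET = 34.933 × 0.8167 = 28.530 mm/month

29 mm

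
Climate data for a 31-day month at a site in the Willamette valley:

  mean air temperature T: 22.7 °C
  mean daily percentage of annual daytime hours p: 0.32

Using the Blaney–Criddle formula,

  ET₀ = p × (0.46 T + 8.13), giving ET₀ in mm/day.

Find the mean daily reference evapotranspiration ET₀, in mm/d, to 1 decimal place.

ET₀ = 0.32 × (0.46 × 22.7 + 8.13) = 0.32 × 18.572 = 5.9430 mm/d

5.9 mm/d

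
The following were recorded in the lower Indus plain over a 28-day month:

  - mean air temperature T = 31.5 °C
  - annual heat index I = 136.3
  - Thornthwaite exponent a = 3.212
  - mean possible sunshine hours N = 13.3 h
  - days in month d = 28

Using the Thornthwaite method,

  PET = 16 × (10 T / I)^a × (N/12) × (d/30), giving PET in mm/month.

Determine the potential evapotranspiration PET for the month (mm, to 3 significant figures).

244 mm

10T/I = 10 × 31.5 / 136.3 = 2.3111
(10T/I)^a = 2.3111^3.212 = 14.7430
Uncorrected PET = 16 × 14.7430 = 235.888 mm
Correction = (N/12)(d/30) = (13.3/12)(28/30) = 1.0344
PET = 235.888 × 1.0344 = 244.003 mm/month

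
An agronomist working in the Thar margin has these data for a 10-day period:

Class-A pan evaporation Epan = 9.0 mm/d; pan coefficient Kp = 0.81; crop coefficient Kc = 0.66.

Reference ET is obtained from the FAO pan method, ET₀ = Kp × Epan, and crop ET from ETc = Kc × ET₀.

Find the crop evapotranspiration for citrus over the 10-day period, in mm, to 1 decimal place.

ET₀ = 0.81 × 9.0 = 7.2900 mm/d
ETc = Kc × ET₀ = 0.66 × 7.2900 = 4.8114 mm/d
Over 10 days: 4.8114 × 10 = 48.114 mm

48.1 mm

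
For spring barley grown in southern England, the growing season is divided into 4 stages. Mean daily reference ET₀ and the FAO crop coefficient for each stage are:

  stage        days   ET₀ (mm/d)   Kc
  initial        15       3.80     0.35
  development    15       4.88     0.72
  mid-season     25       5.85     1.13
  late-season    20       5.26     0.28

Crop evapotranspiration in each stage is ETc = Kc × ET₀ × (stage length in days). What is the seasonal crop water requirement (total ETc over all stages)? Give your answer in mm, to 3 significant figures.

initial: 0.35 × 3.80 × 15 = 19.95 mm
development: 0.72 × 4.88 × 15 = 52.70 mm
mid-season: 1.13 × 5.85 × 25 = 165.26 mm
late-season: 0.28 × 5.26 × 20 = 29.46 mm
Seasonal total = 267.37 mm

267 mm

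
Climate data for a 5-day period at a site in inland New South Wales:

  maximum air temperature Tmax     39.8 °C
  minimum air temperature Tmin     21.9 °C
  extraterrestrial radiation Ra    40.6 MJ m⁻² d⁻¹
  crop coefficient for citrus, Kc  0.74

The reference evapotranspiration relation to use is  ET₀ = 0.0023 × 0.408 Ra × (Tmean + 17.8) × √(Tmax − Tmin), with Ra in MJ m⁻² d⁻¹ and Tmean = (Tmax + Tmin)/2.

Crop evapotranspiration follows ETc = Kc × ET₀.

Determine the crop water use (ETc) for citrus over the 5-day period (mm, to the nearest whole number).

29 mm

Tmean = (39.8 + 21.9)/2 = 30.85 °C
0.408 Ra = 0.408 × 40.6 = 16.5648 mm/d equivalent
ET₀ = 0.0023 × 16.5648 × (30.85 + 17.8) × √17.9 = 0.0023 × 16.5648 × 48.65 × 4.2308 = 7.8419 mm/d
ETc = Kc × ET₀ = 0.74 × 7.8419 = 5.8030 mm/d
Over 5 days: 5.8030 × 5 = 29.015 mm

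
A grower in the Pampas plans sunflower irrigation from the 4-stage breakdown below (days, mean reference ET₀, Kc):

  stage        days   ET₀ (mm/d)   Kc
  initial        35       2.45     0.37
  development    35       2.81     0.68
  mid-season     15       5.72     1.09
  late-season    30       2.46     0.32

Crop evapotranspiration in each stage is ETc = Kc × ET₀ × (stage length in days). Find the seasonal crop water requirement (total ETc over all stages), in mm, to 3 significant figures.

initial: 0.37 × 2.45 × 35 = 31.73 mm
development: 0.68 × 2.81 × 35 = 66.88 mm
mid-season: 1.09 × 5.72 × 15 = 93.52 mm
late-season: 0.32 × 2.46 × 30 = 23.62 mm
Seasonal total = 215.75 mm

216 mm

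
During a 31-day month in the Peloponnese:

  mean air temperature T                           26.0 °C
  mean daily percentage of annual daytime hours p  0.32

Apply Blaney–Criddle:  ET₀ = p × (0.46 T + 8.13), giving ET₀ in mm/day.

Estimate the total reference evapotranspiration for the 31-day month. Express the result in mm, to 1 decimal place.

ET₀ = 0.32 × (0.46 × 26.0 + 8.13) = 0.32 × 20.090 = 6.4288 mm/d
Monthly total = 6.4288 × 31 = 199.293 mm

199.3 mm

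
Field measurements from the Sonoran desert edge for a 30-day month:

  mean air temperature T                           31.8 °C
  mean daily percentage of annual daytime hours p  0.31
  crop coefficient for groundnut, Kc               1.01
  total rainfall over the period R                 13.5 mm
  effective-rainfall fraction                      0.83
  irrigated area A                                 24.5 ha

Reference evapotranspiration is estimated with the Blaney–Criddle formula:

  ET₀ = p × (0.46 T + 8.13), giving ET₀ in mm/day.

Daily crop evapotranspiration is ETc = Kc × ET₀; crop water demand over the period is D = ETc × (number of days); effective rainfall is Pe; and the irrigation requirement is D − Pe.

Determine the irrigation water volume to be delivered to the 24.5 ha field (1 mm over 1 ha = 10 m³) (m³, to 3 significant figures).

49600 m³

ET₀ = 0.31 × (0.46 × 31.8 + 8.13) = 0.31 × 22.758 = 7.0550 mm/d
ETc = Kc × ET₀ = 1.01 × 7.0550 = 7.1256 mm/d
Crop demand D = ETc × 30 d = 7.1256 × 30 = 213.768 mm
Pe = 0.83 × 13.5 = 11.205 mm
D − Pe = 213.768 − 11.205 = 202.563 mm
Volume = 202.563 mm × 24.5 ha × 10 = 49627.9 m³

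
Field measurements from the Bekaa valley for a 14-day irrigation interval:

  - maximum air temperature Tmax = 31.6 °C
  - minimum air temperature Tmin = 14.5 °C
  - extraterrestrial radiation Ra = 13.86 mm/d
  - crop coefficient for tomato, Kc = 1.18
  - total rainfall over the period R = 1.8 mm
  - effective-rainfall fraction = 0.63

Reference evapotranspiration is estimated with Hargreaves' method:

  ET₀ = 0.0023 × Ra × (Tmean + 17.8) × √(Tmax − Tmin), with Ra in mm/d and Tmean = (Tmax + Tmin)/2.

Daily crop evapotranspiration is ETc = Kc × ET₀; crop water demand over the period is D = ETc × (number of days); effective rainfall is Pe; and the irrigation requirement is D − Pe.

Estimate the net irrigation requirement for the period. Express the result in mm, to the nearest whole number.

Tmean = (31.6 + 14.5)/2 = 23.05 °C
ET₀ = 0.0023 × 13.86 × (23.05 + 17.8) × √17.1 = 0.0023 × 13.86 × 40.85 × 4.1352 = 5.3849 mm/d
ETc = Kc × ET₀ = 1.18 × 5.3849 = 6.3542 mm/d
Crop demand D = ETc × 14 d = 6.3542 × 14 = 88.959 mm
Pe = 0.63 × 1.8 = 1.134 mm
D − Pe = 88.959 − 1.134 = 87.825 mm

88 mm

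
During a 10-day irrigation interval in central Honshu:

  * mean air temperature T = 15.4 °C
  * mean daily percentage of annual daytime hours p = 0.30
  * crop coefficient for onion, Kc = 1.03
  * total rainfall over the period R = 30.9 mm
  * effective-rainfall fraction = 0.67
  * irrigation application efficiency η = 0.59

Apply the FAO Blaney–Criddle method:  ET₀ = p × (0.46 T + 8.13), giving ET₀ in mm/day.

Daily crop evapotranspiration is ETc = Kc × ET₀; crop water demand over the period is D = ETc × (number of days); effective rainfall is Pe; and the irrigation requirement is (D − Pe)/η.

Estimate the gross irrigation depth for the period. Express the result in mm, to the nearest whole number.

ET₀ = 0.30 × (0.46 × 15.4 + 8.13) = 0.30 × 15.214 = 4.5642 mm/d
ETc = Kc × ET₀ = 1.03 × 4.5642 = 4.7011 mm/d
Crop demand D = ETc × 10 d = 4.7011 × 10 = 47.011 mm
Pe = 0.67 × 30.9 = 20.703 mm
D − Pe = 47.011 − 20.703 = 26.308 mm
Gross irrigation = 26.308 / 0.59 = 44.590 mm

45 mm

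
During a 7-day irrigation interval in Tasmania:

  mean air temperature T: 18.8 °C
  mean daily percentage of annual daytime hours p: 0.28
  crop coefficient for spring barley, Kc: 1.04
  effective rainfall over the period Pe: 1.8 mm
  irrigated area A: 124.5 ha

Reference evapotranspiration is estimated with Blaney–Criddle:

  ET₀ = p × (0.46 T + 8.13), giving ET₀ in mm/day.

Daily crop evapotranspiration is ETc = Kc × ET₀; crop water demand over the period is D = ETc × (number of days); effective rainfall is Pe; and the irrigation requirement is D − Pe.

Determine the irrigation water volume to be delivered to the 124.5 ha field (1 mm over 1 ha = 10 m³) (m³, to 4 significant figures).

40340 m³

ET₀ = 0.28 × (0.46 × 18.8 + 8.13) = 0.28 × 16.778 = 4.6978 mm/d
ETc = Kc × ET₀ = 1.04 × 4.6978 = 4.8857 mm/d
Crop demand D = ETc × 7 d = 4.8857 × 7 = 34.200 mm
D − Pe = 34.200 − 1.8 = 32.400 mm
Volume = 32.400 mm × 124.5 ha × 10 = 40338.0 m³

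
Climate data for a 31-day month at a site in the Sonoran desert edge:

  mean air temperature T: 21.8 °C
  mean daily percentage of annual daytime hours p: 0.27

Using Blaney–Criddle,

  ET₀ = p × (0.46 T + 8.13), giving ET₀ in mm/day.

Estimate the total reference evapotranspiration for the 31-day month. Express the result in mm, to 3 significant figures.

ET₀ = 0.27 × (0.46 × 21.8 + 8.13) = 0.27 × 18.158 = 4.9027 mm/d
Monthly total = 4.9027 × 31 = 151.984 mm

152 mm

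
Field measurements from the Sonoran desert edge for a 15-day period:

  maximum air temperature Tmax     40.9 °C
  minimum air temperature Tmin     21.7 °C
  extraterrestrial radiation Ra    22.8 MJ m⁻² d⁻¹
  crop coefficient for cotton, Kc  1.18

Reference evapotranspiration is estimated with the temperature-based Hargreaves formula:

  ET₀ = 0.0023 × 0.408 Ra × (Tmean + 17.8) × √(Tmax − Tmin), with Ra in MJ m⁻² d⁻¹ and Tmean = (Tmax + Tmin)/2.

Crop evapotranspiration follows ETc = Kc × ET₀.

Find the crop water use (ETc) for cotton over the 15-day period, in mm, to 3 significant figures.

Tmean = (40.9 + 21.7)/2 = 31.30 °C
0.408 Ra = 0.408 × 22.8 = 9.3024 mm/d equivalent
ET₀ = 0.0023 × 9.3024 × (31.30 + 17.8) × √19.2 = 0.0023 × 9.3024 × 49.10 × 4.3818 = 4.6032 mm/d
ETc = Kc × ET₀ = 1.18 × 4.6032 = 5.4318 mm/d
Over 15 days: 5.4318 × 15 = 81.477 mm

81.5 mm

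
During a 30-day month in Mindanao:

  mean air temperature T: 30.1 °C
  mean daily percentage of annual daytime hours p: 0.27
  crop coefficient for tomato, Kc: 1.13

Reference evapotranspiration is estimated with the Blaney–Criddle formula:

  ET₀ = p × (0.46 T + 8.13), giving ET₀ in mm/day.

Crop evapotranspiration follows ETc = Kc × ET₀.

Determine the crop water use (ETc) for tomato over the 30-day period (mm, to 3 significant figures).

201 mm

ET₀ = 0.27 × (0.46 × 30.1 + 8.13) = 0.27 × 21.976 = 5.9335 mm/d
ETc = Kc × ET₀ = 1.13 × 5.9335 = 6.7049 mm/d
Over 30 days: 6.7049 × 30 = 201.147 mm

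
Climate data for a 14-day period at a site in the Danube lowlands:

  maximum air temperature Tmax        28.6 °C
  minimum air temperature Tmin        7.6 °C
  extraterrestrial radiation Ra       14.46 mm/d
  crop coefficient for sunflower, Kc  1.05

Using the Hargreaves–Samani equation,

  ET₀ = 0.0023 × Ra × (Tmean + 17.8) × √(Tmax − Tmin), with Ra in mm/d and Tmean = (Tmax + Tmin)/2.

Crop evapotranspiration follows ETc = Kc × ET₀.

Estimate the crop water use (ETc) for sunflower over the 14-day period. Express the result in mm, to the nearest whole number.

80 mm

Tmean = (28.6 + 7.6)/2 = 18.10 °C
ET₀ = 0.0023 × 14.46 × (18.10 + 17.8) × √21.0 = 0.0023 × 14.46 × 35.90 × 4.5826 = 5.4715 mm/d
ETc = Kc × ET₀ = 1.05 × 5.4715 = 5.7451 mm/d
Over 14 days: 5.7451 × 14 = 80.431 mm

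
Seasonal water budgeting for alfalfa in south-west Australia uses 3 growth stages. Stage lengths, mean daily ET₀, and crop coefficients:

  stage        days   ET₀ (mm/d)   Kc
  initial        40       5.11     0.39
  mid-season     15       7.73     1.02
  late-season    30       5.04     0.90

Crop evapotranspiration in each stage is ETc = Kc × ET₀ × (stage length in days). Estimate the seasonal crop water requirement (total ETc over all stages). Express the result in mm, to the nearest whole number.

334 mm

initial: 0.39 × 5.11 × 40 = 79.72 mm
mid-season: 1.02 × 7.73 × 15 = 118.27 mm
late-season: 0.90 × 5.04 × 30 = 136.08 mm
Seasonal total = 334.07 mm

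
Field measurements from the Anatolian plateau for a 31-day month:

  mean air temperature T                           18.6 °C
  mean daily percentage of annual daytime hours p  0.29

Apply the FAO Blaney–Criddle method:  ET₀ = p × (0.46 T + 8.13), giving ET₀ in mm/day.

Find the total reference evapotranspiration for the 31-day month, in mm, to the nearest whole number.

ET₀ = 0.29 × (0.46 × 18.6 + 8.13) = 0.29 × 16.686 = 4.8389 mm/d
Monthly total = 4.8389 × 31 = 150.006 mm

150 mm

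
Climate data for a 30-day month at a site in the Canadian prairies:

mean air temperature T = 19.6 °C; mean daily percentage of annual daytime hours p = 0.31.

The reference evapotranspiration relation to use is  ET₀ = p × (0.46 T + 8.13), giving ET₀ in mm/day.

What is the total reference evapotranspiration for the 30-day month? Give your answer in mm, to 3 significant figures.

159 mm

ET₀ = 0.31 × (0.46 × 19.6 + 8.13) = 0.31 × 17.146 = 5.3153 mm/d
Monthly total = 5.3153 × 30 = 159.459 mm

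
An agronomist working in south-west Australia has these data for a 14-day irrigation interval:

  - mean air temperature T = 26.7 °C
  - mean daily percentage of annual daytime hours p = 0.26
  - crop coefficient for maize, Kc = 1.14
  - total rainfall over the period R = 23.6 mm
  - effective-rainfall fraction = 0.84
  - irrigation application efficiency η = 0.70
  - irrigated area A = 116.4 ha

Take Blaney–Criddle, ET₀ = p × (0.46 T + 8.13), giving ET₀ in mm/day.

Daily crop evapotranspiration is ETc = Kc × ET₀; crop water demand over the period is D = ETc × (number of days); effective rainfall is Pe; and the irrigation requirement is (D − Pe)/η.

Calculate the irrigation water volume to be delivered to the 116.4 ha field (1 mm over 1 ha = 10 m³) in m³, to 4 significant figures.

ET₀ = 0.26 × (0.46 × 26.7 + 8.13) = 0.26 × 20.412 = 5.3071 mm/d
ETc = Kc × ET₀ = 1.14 × 5.3071 = 6.0501 mm/d
Crop demand D = ETc × 14 d = 6.0501 × 14 = 84.701 mm
Pe = 0.84 × 23.6 = 19.824 mm
D − Pe = 84.701 − 19.824 = 64.877 mm
Gross irrigation = 64.877 / 0.70 = 92.681 mm
Volume = 92.681 mm × 116.4 ha × 10 = 107880.7 m³

107900 m³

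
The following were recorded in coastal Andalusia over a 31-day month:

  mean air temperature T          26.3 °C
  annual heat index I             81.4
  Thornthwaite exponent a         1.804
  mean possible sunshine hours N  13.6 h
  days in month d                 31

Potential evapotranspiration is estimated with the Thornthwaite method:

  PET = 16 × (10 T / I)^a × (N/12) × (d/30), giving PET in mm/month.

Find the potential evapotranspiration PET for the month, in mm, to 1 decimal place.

10T/I = 10 × 26.3 / 81.4 = 3.2310
(10T/I)^a = 3.2310^1.804 = 8.2955
Uncorrected PET = 16 × 8.2955 = 132.728 mm
Correction = (N/12)(d/30) = (13.6/12)(31/30) = 1.1711
PET = 132.728 × 1.1711 = 155.438 mm/month

155.4 mm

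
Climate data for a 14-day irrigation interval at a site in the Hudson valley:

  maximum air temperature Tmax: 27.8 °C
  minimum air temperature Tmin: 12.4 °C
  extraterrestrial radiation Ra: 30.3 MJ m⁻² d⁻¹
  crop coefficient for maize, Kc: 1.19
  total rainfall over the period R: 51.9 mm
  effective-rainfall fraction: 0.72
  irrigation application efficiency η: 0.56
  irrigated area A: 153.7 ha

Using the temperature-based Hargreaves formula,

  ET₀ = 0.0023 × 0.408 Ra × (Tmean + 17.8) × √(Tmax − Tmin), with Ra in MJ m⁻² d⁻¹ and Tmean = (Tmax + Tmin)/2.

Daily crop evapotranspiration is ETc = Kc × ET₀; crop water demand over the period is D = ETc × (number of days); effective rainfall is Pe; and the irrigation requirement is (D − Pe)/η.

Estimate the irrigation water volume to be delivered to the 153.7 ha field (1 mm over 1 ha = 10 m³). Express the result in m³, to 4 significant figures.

90810 m³

Tmean = (27.8 + 12.4)/2 = 20.10 °C
0.408 Ra = 0.408 × 30.3 = 12.3624 mm/d equivalent
ET₀ = 0.0023 × 12.3624 × (20.10 + 17.8) × √15.4 = 0.0023 × 12.3624 × 37.90 × 3.9243 = 4.2289 mm/d
ETc = Kc × ET₀ = 1.19 × 4.2289 = 5.0324 mm/d
Crop demand D = ETc × 14 d = 5.0324 × 14 = 70.454 mm
Pe = 0.72 × 51.9 = 37.368 mm
D − Pe = 70.454 − 37.368 = 33.086 mm
Gross irrigation = 33.086 / 0.56 = 59.082 mm
Volume = 59.082 mm × 153.7 ha × 10 = 90809.0 m³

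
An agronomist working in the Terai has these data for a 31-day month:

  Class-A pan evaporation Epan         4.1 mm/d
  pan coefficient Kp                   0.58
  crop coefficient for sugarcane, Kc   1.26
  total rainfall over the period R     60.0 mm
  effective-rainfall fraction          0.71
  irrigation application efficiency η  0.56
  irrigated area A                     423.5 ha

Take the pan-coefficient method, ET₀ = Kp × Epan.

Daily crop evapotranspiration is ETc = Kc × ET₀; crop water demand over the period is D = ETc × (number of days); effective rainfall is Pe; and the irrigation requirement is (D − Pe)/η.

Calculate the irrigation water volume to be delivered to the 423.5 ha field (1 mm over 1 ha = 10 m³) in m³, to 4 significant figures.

ET₀ = 0.58 × 4.1 = 2.3780 mm/d
ETc = Kc × ET₀ = 1.26 × 2.3780 = 2.9963 mm/d
Crop demand D = ETc × 31 d = 2.9963 × 31 = 92.885 mm
Pe = 0.71 × 60.0 = 42.600 mm
D − Pe = 92.885 − 42.600 = 50.285 mm
Gross irrigation = 50.285 / 0.56 = 89.795 mm
Volume = 89.795 mm × 423.5 ha × 10 = 380281.8 m³

380300 m³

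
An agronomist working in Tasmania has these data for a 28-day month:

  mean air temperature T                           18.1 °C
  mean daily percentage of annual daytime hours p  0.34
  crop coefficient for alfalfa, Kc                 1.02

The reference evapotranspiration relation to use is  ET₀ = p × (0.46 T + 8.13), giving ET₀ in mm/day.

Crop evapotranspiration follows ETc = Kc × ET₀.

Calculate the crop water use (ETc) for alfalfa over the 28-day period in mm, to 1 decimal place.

159.8 mm

ET₀ = 0.34 × (0.46 × 18.1 + 8.13) = 0.34 × 16.456 = 5.5950 mm/d
ETc = Kc × ET₀ = 1.02 × 5.5950 = 5.7069 mm/d
Over 28 days: 5.7069 × 28 = 159.793 mm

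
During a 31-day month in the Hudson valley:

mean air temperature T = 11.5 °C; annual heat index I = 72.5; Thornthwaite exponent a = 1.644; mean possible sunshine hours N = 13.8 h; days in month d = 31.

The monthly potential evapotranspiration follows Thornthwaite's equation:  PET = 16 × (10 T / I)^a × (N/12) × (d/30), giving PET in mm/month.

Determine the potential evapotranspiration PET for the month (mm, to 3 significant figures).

40.6 mm

10T/I = 10 × 11.5 / 72.5 = 1.5862
(10T/I)^a = 1.5862^1.644 = 2.1350
Uncorrected PET = 16 × 2.1350 = 34.160 mm
Correction = (N/12)(d/30) = (13.8/12)(31/30) = 1.1883
PET = 34.160 × 1.1883 = 40.592 mm/month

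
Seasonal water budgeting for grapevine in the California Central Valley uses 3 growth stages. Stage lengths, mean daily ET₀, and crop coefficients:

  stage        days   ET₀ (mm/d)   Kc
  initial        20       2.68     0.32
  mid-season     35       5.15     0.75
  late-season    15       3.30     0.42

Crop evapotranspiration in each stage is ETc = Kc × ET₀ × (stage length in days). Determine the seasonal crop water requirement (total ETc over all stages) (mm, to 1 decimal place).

173.1 mm

initial: 0.32 × 2.68 × 20 = 17.15 mm
mid-season: 0.75 × 5.15 × 35 = 135.19 mm
late-season: 0.42 × 3.30 × 15 = 20.79 mm
Seasonal total = 173.13 mm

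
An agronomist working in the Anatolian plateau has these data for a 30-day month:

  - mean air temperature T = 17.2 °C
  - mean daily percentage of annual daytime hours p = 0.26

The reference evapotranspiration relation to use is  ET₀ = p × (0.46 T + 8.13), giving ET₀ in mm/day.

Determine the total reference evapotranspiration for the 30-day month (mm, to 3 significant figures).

ET₀ = 0.26 × (0.46 × 17.2 + 8.13) = 0.26 × 16.042 = 4.1709 mm/d
Monthly total = 4.1709 × 30 = 125.127 mm

125 mm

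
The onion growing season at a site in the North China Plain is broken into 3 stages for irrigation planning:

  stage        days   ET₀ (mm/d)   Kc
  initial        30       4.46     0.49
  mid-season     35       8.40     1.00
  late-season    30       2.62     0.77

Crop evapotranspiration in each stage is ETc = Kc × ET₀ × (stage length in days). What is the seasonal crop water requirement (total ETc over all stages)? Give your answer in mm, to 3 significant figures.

initial: 0.49 × 4.46 × 30 = 65.56 mm
mid-season: 1.00 × 8.40 × 35 = 294.00 mm
late-season: 0.77 × 2.62 × 30 = 60.52 mm
Seasonal total = 420.08 mm

420 mm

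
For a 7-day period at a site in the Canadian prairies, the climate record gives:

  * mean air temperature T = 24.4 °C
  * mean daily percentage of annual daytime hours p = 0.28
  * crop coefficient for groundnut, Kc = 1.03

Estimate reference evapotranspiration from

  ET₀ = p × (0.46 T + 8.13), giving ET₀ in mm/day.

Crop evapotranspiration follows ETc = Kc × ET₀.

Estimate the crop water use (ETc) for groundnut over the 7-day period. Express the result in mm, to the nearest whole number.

39 mm

ET₀ = 0.28 × (0.46 × 24.4 + 8.13) = 0.28 × 19.354 = 5.4191 mm/d
ETc = Kc × ET₀ = 1.03 × 5.4191 = 5.5817 mm/d
Over 7 days: 5.5817 × 7 = 39.072 mm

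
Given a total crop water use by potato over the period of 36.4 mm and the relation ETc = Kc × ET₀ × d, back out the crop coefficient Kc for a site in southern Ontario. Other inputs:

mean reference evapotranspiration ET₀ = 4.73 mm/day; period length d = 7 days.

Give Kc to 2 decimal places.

ETc = Kc × ET₀ × d  ⇒  Kc = ETc / (ET₀ × d)
Kc = 36.4 / (4.73 × 7) = 36.4 / 33.11 = 1.0994

1.10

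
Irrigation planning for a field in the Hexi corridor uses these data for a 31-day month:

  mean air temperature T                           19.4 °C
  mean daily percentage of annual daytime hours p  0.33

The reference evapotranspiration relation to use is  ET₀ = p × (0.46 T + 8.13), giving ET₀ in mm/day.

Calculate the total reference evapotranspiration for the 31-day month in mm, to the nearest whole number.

174 mm

ET₀ = 0.33 × (0.46 × 19.4 + 8.13) = 0.33 × 17.054 = 5.6278 mm/d
Monthly total = 5.6278 × 31 = 174.462 mm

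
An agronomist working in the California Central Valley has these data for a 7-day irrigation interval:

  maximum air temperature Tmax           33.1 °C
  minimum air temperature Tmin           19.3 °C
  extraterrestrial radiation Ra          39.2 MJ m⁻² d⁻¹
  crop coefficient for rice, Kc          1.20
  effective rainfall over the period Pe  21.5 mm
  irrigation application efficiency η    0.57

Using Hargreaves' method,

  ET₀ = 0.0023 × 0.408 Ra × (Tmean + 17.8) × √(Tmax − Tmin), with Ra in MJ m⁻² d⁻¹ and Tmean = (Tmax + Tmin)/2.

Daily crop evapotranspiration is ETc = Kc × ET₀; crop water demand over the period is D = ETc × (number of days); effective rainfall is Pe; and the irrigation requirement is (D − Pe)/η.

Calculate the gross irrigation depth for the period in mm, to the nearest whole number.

51 mm

Tmean = (33.1 + 19.3)/2 = 26.20 °C
0.408 Ra = 0.408 × 39.2 = 15.9936 mm/d equivalent
ET₀ = 0.0023 × 15.9936 × (26.20 + 17.8) × √13.8 = 0.0023 × 15.9936 × 44.00 × 3.7148 = 6.0126 mm/d
ETc = Kc × ET₀ = 1.20 × 6.0126 = 7.2151 mm/d
Crop demand D = ETc × 7 d = 7.2151 × 7 = 50.506 mm
D − Pe = 50.506 − 21.5 = 29.006 mm
Gross irrigation = 29.006 / 0.57 = 50.888 mm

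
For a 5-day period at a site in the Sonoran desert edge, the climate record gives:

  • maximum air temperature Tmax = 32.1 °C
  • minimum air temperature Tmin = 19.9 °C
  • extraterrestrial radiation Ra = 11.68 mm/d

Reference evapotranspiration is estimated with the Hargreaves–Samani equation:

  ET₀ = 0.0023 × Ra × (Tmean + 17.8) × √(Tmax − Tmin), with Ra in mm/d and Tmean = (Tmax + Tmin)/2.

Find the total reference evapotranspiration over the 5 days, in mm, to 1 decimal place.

Tmean = (32.1 + 19.9)/2 = 26.00 °C
ET₀ = 0.0023 × 11.68 × (26.00 + 17.8) × √12.2 = 0.0023 × 11.68 × 43.80 × 3.4928 = 4.1098 mm/d
Over 5 days: 4.1098 × 5 = 20.549 mm

20.5 mm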